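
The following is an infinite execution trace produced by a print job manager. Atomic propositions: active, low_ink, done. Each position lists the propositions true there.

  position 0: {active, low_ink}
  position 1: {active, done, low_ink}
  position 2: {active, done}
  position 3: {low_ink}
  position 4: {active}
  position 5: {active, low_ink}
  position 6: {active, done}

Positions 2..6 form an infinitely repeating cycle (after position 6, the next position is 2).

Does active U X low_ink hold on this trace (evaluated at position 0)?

Walking from position 0: X low_ink first holds at position 0, and active holds at every earlier position along the way, so active U X low_ink holds.

Holds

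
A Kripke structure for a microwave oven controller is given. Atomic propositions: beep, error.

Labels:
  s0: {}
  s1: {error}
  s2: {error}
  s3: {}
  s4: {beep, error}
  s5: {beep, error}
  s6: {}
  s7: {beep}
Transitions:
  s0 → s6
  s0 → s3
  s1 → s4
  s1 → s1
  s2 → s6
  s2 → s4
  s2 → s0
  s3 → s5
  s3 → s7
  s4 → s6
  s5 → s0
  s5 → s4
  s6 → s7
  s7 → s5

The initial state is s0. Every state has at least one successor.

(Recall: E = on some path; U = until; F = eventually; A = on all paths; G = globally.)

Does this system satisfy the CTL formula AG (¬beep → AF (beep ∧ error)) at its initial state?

Holds

States satisfying ¬beep → AF (beep ∧ error): {s0, s2, s3, s4, s5, s6, s7}.
States satisfying AG (¬beep → AF (beep ∧ error)): {s0, s2, s3, s4, s5, s6, s7}.
Every state reachable from s0 satisfies ¬beep → AF (beep ∧ error).
s0 ∈ Sat(AG (¬beep → AF (beep ∧ error))).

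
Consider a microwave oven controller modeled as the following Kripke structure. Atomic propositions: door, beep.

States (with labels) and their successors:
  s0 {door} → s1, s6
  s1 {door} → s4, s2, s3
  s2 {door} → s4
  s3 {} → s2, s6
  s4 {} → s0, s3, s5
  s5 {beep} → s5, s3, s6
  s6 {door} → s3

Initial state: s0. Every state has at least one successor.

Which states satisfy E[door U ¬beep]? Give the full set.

States satisfying door: {s0, s1, s2, s6}.
States satisfying ¬beep: {s0, s1, s2, s3, s4, s6}.
States satisfying E[door U ¬beep]: {s0, s1, s2, s3, s4, s6}.

{s0, s1, s2, s3, s4, s6}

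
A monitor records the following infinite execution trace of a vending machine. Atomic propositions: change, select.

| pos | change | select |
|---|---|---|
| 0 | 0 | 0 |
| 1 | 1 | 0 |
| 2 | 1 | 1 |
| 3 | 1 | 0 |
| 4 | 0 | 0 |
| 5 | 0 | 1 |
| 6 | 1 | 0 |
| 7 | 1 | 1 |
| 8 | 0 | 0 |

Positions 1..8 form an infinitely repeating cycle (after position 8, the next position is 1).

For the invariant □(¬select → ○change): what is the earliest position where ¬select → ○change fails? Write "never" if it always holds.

3

Check ¬select → ○change at each position in order: 0 ✓, 1 ✓, 2 ✓.
At position 3 the labels are {change} and the next position 4 has {}, so ¬select → ○change is false there. This is the first violation.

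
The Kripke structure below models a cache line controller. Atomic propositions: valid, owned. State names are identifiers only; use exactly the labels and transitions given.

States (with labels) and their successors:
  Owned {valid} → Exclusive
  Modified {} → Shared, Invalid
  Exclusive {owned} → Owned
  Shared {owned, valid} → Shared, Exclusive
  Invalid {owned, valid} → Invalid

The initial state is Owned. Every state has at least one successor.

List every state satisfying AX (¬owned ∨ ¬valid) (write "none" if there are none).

States satisfying ¬owned ∨ ¬valid: {Owned, Modified, Exclusive}.
States satisfying AX (¬owned ∨ ¬valid): {Owned, Exclusive}.

{Owned, Exclusive}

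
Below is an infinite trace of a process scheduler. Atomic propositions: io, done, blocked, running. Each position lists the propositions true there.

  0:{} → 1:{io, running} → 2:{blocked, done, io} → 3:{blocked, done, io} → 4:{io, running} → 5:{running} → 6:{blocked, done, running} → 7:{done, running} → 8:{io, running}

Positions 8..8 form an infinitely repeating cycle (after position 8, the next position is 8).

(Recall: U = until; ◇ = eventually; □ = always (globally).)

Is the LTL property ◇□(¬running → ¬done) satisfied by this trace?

Yes

□(¬running → ¬done) holds at position 4, which is reachable from 0, so ◇□(¬running → ¬done) holds.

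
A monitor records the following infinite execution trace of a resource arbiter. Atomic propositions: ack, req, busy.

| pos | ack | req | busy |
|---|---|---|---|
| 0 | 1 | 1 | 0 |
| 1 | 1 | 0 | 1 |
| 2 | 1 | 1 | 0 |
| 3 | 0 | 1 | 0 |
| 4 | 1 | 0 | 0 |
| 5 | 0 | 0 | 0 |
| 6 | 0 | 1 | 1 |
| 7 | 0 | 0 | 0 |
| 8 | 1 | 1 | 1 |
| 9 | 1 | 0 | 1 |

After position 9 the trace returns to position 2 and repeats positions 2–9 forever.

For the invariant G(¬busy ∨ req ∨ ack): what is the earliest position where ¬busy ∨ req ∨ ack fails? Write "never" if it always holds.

never

¬busy ∨ req ∨ ack holds at every position 0..9, and those are all the positions the trace ever visits, so the invariant G(¬busy ∨ req ∨ ack) is never violated.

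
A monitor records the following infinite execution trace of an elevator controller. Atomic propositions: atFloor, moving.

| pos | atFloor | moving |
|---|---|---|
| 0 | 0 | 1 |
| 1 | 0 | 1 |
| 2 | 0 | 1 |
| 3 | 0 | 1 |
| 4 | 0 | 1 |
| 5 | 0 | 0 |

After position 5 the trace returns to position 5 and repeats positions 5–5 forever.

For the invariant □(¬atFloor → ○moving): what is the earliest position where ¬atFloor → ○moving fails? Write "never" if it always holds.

4

Check ¬atFloor → ○moving at each position in order: 0 ✓, 1 ✓, 2 ✓, 3 ✓.
At position 4 the labels are {moving} and the next position 5 has {}, so ¬atFloor → ○moving is false there. This is the first violation.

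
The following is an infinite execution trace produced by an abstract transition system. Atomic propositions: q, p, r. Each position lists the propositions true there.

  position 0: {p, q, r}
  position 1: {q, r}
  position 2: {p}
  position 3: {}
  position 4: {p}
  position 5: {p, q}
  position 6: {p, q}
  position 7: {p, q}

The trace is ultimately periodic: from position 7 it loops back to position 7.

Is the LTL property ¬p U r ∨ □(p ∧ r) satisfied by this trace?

Walking from position 0: r first holds at position 0, and ¬p holds at every earlier position along the way, so ¬p U r holds.
p ∧ r must hold at every position from 0 onward. It fails at position 1, so □(p ∧ r) is false.
At position 0: ¬p U r is true; □(p ∧ r) is false; so ¬p U r ∨ □(p ∧ r) is true.

Holds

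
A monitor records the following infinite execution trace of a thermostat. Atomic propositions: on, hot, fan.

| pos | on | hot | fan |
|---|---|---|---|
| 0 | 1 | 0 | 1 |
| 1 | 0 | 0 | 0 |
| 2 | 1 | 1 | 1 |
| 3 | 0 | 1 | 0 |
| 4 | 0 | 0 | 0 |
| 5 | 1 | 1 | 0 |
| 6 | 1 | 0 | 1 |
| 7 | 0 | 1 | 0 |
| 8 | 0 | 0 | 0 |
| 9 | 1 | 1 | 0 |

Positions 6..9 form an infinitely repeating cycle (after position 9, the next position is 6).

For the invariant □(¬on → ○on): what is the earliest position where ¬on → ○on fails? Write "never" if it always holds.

3

Check ¬on → ○on at each position in order: 0 ✓, 1 ✓, 2 ✓.
At position 3 the labels are {hot} and the next position 4 has {}, so ¬on → ○on is false there. This is the first violation.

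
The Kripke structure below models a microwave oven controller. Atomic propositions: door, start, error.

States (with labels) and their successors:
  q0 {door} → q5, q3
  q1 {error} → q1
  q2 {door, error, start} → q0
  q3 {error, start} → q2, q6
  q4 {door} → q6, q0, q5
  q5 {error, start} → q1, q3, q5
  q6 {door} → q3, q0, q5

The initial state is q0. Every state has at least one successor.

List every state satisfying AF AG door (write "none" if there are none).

States satisfying AG door: ∅.
States satisfying AF AG door: ∅.

none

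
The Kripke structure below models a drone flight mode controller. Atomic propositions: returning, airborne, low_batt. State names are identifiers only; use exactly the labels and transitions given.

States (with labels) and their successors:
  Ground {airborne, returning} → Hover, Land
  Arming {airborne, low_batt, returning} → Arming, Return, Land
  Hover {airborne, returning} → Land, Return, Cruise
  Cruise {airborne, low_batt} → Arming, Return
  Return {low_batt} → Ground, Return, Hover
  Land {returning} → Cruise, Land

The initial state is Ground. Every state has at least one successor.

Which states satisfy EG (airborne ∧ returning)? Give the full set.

States satisfying airborne ∧ returning: {Ground, Arming, Hover}.
States satisfying EG (airborne ∧ returning): {Arming}.

{Arming}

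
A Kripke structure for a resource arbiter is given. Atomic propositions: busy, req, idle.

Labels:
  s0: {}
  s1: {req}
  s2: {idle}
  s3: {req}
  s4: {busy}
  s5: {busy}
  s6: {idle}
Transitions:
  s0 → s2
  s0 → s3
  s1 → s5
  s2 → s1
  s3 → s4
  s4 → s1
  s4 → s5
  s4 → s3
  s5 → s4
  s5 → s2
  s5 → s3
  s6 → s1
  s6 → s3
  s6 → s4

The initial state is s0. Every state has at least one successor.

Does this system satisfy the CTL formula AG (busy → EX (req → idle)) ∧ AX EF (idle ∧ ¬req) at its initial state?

Yes

States satisfying busy → EX (req → idle): {s0, s1, s2, s3, s4, s5, s6}.
States satisfying AG (busy → EX (req → idle)): {s0, s1, s2, s3, s4, s5, s6}.
States satisfying EF (idle ∧ ¬req): {s0, s1, s2, s3, s4, s5, s6}.
States satisfying AX EF (idle ∧ ¬req): {s0, s1, s2, s3, s4, s5, s6}.
States satisfying AG (busy → EX (req → idle)) ∧ AX EF (idle ∧ ¬req): {s0, s1, s2, s3, s4, s5, s6}.
s0 ∈ Sat(AG (busy → EX (req → idle)) ∧ AX EF (idle ∧ ¬req)).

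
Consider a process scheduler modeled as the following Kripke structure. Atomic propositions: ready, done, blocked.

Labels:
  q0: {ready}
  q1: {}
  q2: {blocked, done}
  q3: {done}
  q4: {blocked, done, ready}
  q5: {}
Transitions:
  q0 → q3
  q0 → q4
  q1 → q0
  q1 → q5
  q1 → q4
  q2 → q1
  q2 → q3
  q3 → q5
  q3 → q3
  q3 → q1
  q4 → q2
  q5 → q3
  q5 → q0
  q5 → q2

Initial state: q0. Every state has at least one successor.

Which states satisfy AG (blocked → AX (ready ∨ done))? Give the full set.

none

States satisfying blocked → AX (ready ∨ done): {q0, q1, q3, q4, q5}.
States satisfying AG (blocked → AX (ready ∨ done)): ∅.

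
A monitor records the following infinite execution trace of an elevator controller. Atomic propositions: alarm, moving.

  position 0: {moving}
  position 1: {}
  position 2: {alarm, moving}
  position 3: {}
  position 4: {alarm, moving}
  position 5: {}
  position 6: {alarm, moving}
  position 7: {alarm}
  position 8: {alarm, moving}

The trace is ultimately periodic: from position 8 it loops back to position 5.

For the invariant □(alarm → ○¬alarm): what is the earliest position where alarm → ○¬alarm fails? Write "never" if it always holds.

6

Check alarm → ○¬alarm at each position in order: 0 ✓, 1 ✓, 2 ✓, 3 ✓, 4 ✓, 5 ✓.
At position 6 the labels are {alarm, moving} and the next position 7 has {alarm}, so alarm → ○¬alarm is false there. This is the first violation.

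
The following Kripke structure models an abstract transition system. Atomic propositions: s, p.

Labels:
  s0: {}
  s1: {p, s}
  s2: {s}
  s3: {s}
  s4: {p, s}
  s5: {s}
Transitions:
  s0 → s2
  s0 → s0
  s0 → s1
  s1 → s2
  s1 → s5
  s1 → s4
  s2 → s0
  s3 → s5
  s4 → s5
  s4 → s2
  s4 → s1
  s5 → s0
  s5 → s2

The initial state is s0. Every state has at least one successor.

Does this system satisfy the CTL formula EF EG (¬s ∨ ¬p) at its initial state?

States satisfying EG (¬s ∨ ¬p): {s0, s2, s3, s5}.
States satisfying EF EG (¬s ∨ ¬p): {s0, s1, s2, s3, s4, s5}.
Some path from s0 reaches a state where EG (¬s ∨ ¬p) holds.
s0 ∈ Sat(EF EG (¬s ∨ ¬p)).

Yes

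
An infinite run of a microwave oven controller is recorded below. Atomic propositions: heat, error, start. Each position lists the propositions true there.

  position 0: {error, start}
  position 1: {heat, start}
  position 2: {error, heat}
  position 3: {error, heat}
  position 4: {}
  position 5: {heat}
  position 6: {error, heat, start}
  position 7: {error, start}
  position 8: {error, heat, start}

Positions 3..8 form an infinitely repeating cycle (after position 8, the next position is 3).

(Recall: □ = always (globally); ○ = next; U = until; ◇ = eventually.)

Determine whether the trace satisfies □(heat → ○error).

heat → ○error must hold at every position from 0 onward. It fails at position 3, so □(heat → ○error) is false.
Positions where heat holds: 1, 2, 3, 5, 6, 8.
Check ○error at each: 1→ok, 2→ok, 3→fails, 5→ok, 6→ok, 8→ok.

No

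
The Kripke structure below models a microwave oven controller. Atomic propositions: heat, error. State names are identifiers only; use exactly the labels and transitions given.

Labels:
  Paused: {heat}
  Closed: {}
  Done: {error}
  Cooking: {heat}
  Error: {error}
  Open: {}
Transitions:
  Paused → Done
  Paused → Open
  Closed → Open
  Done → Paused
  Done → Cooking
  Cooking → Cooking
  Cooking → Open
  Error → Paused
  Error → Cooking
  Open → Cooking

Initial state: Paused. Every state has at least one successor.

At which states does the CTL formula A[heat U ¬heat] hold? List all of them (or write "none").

States satisfying heat: {Paused, Cooking}.
States satisfying ¬heat: {Closed, Done, Error, Open}.
States satisfying A[heat U ¬heat]: {Paused, Closed, Done, Error, Open}.

{Paused, Closed, Done, Error, Open}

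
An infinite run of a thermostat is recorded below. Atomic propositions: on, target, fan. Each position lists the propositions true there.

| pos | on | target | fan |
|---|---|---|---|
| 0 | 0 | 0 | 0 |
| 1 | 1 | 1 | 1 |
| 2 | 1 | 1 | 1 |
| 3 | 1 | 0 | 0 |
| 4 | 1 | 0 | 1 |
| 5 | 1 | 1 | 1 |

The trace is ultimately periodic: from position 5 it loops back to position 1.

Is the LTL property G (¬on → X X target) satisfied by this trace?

¬on → X X target holds at every position 0..5, and those are all positions ever visited, so G (¬on → X X target) holds.
Positions where ¬on holds: 0.
Check X X target at each: 0→ok.

Holds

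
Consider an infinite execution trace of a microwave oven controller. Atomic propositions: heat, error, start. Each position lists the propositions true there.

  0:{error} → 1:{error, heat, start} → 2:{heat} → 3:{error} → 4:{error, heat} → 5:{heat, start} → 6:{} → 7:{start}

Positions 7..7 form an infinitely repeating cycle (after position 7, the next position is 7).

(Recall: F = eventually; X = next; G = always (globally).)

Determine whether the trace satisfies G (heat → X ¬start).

heat → X ¬start must hold at every position from 0 onward. It fails at position 4, so G (heat → X ¬start) is false.
Positions where heat holds: 1, 2, 4, 5.
Check X ¬start at each: 1→ok, 2→ok, 4→fails, 5→ok.

Does not hold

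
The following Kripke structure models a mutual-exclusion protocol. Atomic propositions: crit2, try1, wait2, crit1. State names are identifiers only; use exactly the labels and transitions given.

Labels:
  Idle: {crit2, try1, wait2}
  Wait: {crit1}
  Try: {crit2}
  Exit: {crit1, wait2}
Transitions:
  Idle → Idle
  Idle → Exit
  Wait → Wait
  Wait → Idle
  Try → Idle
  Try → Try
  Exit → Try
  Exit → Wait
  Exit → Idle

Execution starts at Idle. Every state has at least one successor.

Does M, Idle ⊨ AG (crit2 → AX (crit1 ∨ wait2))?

Violated

States satisfying crit2 → AX (crit1 ∨ wait2): {Idle, Wait, Exit}.
States satisfying AG (crit2 → AX (crit1 ∨ wait2)): ∅.
Try is reachable from Idle and violates crit2 → AX (crit1 ∨ wait2), so AG fails at Idle.
Idle ∉ Sat(AG (crit2 → AX (crit1 ∨ wait2))).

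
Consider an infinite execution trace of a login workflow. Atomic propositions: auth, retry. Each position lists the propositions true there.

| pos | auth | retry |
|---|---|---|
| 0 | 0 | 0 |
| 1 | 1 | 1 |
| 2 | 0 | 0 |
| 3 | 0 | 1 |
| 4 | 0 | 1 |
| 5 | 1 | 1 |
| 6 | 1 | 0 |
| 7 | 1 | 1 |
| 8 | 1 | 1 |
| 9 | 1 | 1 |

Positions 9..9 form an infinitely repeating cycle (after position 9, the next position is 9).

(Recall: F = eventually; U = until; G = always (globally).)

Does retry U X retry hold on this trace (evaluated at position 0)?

Holds

Walking from position 0: X retry first holds at position 0, and retry holds at every earlier position along the way, so retry U X retry holds.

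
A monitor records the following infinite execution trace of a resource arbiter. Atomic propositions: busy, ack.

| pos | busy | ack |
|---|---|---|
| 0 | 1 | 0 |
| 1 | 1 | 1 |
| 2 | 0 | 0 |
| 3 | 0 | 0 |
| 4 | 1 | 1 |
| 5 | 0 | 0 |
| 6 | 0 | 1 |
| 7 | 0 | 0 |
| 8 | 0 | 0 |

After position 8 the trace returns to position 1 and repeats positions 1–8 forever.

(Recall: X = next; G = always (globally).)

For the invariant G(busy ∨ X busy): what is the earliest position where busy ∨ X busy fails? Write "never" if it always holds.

Check busy ∨ X busy at each position in order: 0 ✓, 1 ✓.
At position 2 the labels are {} and the next position 3 has {}, so busy ∨ X busy is false there. This is the first violation.

2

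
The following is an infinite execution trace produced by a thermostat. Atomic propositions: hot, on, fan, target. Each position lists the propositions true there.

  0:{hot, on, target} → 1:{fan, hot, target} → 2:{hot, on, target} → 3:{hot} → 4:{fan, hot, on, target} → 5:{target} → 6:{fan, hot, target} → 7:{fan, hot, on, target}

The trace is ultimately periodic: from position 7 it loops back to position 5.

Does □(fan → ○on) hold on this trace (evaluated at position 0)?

fan → ○on must hold at every position from 0 onward. It fails at position 4, so □(fan → ○on) is false.
Positions where fan holds: 1, 4, 6, 7.
Check ○on at each: 1→ok, 4→fails, 6→ok, 7→fails.

Does not hold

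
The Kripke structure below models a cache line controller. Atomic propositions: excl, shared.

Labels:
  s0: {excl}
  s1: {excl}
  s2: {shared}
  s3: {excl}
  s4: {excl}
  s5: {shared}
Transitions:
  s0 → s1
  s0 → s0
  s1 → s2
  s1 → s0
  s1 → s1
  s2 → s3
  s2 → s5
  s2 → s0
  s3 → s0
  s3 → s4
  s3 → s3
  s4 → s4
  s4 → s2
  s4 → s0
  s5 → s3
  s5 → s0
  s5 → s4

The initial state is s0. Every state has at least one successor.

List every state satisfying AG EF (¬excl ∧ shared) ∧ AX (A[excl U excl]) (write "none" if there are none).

States satisfying EF (¬excl ∧ shared): {s0, s1, s2, s3, s4, s5}.
States satisfying AG EF (¬excl ∧ shared): {s0, s1, s2, s3, s4, s5}.
States satisfying A[excl U excl]: {s0, s1, s3, s4}.
States satisfying AX (A[excl U excl]): {s0, s3, s5}.
States satisfying AG EF (¬excl ∧ shared) ∧ AX (A[excl U excl]): {s0, s3, s5}.

{s0, s3, s5}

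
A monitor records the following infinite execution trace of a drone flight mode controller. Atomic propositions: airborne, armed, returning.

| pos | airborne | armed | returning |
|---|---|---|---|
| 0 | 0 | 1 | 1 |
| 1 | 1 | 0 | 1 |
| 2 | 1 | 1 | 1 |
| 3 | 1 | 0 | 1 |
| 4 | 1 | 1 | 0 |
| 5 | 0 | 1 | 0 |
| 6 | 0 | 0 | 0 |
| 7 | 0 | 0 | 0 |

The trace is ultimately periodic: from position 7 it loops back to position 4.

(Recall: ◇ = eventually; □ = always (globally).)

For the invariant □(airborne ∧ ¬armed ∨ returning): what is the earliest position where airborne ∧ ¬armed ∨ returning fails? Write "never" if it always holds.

4

Check airborne ∧ ¬armed ∨ returning at each position in order: 0 ✓, 1 ✓, 2 ✓, 3 ✓.
At position 4 the labels are {airborne, armed}, so airborne ∧ ¬armed ∨ returning is false there. This is the first violation.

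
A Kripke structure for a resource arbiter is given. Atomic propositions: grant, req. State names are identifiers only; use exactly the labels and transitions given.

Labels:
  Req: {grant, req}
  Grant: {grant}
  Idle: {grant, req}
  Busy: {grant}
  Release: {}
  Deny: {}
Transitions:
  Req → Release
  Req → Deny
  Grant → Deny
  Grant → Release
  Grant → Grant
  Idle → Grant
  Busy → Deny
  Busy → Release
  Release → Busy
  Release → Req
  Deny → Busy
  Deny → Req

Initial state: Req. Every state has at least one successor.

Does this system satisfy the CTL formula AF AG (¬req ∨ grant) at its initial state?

Holds

States satisfying AG (¬req ∨ grant): {Req, Grant, Idle, Busy, Release, Deny}.
States satisfying AF AG (¬req ∨ grant): {Req, Grant, Idle, Busy, Release, Deny}.
Req ∈ Sat(AF AG (¬req ∨ grant)).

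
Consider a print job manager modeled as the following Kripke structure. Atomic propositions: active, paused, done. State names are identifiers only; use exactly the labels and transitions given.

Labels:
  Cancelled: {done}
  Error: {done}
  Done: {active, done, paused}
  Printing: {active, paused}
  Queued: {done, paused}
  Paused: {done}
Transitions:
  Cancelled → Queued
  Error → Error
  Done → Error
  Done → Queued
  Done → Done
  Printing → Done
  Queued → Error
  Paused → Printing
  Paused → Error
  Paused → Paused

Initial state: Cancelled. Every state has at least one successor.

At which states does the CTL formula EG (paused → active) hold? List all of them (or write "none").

{Error, Done, Printing, Paused}

States satisfying paused → active: {Cancelled, Error, Done, Printing, Paused}.
States satisfying EG (paused → active): {Error, Done, Printing, Paused}.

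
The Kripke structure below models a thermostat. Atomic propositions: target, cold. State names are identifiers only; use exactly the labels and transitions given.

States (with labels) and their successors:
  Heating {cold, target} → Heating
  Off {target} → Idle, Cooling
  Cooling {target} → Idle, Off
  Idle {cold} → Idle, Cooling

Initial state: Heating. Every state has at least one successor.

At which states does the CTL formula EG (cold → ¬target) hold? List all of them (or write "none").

States satisfying cold → ¬target: {Off, Cooling, Idle}.
States satisfying EG (cold → ¬target): {Off, Cooling, Idle}.

{Off, Cooling, Idle}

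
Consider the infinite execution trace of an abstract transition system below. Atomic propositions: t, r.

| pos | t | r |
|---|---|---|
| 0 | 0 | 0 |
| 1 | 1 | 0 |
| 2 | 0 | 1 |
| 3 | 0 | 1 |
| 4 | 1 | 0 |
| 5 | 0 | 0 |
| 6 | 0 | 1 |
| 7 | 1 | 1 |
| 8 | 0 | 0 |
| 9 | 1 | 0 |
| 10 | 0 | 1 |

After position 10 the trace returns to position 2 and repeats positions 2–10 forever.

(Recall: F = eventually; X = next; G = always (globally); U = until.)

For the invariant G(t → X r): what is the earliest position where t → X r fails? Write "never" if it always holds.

4

Check t → X r at each position in order: 0 ✓, 1 ✓, 2 ✓, 3 ✓.
At position 4 the labels are {t} and the next position 5 has {}, so t → X r is false there. This is the first violation.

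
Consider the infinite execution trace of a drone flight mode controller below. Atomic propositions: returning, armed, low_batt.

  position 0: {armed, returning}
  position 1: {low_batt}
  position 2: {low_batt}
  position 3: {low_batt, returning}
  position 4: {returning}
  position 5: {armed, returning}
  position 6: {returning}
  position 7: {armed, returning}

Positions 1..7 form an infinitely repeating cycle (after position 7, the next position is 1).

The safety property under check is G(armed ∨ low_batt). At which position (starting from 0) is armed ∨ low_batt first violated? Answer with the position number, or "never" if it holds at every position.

Check armed ∨ low_batt at each position in order: 0 ✓, 1 ✓, 2 ✓, 3 ✓.
At position 4 the labels are {returning}, so armed ∨ low_batt is false there. This is the first violation.

4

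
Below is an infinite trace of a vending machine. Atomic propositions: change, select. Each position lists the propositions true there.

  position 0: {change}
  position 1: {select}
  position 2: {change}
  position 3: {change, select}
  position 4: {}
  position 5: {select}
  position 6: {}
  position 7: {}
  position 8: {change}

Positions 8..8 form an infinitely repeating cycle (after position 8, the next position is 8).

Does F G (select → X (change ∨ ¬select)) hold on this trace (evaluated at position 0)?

G (select → X (change ∨ ¬select)) holds at position 0, which is reachable from 0, so F G (select → X (change ∨ ¬select)) holds.

Satisfied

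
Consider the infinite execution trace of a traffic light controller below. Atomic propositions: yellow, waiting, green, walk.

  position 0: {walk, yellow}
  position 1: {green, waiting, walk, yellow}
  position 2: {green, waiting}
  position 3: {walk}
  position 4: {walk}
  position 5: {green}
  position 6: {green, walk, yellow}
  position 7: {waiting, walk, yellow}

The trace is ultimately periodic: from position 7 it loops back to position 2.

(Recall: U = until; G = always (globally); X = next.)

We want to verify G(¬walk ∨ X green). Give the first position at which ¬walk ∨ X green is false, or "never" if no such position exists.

3

Check ¬walk ∨ X green at each position in order: 0 ✓, 1 ✓, 2 ✓.
At position 3 the labels are {walk} and the next position 4 has {walk}, so ¬walk ∨ X green is false there. This is the first violation.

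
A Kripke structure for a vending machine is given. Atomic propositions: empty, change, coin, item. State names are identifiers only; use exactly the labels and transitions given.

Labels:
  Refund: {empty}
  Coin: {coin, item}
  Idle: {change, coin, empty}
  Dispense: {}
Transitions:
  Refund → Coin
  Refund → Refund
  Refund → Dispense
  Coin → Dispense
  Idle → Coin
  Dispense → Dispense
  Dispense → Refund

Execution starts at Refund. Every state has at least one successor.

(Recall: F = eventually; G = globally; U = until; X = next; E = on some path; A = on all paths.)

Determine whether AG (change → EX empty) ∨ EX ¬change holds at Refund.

Holds

States satisfying change → EX empty: {Refund, Coin, Dispense}.
States satisfying AG (change → EX empty): {Refund, Coin, Dispense}.
States satisfying ¬change: {Refund, Coin, Dispense}.
States satisfying EX ¬change: {Refund, Coin, Idle, Dispense}.
States satisfying AG (change → EX empty) ∨ EX ¬change: {Refund, Coin, Idle, Dispense}.
Refund ∈ Sat(AG (change → EX empty) ∨ EX ¬change).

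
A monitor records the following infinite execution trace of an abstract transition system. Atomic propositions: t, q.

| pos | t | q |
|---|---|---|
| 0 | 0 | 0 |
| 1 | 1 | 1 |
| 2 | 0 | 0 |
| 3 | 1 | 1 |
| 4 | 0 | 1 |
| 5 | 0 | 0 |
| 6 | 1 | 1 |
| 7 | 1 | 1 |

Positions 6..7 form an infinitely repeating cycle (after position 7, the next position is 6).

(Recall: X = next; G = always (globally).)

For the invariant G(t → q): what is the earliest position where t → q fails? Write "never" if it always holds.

never

t → q holds at every position 0..7, and those are all the positions the trace ever visits, so the invariant G(t → q) is never violated.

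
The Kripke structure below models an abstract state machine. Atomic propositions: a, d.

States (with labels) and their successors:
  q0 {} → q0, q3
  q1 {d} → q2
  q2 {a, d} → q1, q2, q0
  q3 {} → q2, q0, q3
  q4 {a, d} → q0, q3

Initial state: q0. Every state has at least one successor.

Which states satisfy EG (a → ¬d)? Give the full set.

States satisfying a → ¬d: {q0, q1, q3}.
States satisfying EG (a → ¬d): {q0, q3}.

{q0, q3}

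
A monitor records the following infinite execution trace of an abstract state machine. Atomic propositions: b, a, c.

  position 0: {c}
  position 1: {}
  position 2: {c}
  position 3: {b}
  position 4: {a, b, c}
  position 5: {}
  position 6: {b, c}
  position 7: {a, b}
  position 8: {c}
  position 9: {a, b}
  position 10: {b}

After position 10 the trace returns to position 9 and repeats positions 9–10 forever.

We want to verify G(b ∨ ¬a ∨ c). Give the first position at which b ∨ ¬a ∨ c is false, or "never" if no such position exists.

never

b ∨ ¬a ∨ c holds at every position 0..10, and those are all the positions the trace ever visits, so the invariant G(b ∨ ¬a ∨ c) is never violated.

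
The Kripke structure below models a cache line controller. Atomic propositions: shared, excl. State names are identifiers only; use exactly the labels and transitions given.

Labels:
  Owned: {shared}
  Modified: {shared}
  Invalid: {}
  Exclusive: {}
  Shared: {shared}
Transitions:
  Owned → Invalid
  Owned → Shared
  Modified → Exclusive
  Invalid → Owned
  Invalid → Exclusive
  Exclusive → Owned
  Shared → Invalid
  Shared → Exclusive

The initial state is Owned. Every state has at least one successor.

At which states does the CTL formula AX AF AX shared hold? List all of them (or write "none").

{Modified}

States satisfying AF AX shared: {Modified, Exclusive}.
States satisfying AX AF AX shared: {Modified}.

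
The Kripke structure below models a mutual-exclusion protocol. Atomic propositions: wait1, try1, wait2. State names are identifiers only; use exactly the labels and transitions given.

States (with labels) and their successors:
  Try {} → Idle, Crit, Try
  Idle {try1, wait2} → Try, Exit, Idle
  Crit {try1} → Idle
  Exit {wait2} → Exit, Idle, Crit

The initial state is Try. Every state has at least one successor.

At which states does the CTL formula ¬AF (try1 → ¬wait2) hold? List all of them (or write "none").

{Idle}

States satisfying try1 → ¬wait2: {Try, Crit, Exit}.
States satisfying AF (try1 → ¬wait2): {Try, Crit, Exit}.
States satisfying ¬AF (try1 → ¬wait2): {Idle}.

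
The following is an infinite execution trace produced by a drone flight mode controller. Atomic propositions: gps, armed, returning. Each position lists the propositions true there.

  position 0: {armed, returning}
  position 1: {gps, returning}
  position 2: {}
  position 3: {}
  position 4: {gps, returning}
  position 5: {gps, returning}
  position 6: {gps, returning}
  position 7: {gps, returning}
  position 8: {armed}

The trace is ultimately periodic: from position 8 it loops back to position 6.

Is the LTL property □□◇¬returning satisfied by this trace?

□◇¬returning holds at every position 0..8, and those are all positions ever visited, so □□◇¬returning holds.

Satisfied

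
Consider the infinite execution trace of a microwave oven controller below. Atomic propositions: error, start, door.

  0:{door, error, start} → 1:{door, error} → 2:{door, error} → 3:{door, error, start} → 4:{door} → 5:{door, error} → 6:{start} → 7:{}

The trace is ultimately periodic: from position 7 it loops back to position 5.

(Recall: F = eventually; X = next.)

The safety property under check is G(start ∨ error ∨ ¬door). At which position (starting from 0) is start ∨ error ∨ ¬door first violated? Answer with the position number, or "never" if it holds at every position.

4

Check start ∨ error ∨ ¬door at each position in order: 0 ✓, 1 ✓, 2 ✓, 3 ✓.
At position 4 the labels are {door}, so start ∨ error ∨ ¬door is false there. This is the first violation.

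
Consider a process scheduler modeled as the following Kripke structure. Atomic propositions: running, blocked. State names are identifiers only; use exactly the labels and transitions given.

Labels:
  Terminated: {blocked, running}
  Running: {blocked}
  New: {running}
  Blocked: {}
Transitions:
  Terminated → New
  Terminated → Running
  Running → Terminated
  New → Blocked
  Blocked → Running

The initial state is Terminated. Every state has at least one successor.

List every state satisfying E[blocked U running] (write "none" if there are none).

{Terminated, Running, New}

States satisfying blocked: {Terminated, Running}.
States satisfying running: {Terminated, New}.
States satisfying E[blocked U running]: {Terminated, Running, New}.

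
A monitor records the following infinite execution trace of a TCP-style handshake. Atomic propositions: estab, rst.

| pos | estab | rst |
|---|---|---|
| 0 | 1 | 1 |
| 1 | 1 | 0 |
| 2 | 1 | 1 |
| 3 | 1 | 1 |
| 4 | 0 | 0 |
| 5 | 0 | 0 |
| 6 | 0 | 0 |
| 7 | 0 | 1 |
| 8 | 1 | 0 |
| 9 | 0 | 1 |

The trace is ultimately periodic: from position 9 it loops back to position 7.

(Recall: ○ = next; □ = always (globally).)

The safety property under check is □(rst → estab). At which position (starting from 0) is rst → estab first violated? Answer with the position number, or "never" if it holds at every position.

7

Check rst → estab at each position in order: 0 ✓, 1 ✓, 2 ✓, 3 ✓, 4 ✓, 5 ✓, 6 ✓.
At position 7 the labels are {rst}, so rst → estab is false there. This is the first violation.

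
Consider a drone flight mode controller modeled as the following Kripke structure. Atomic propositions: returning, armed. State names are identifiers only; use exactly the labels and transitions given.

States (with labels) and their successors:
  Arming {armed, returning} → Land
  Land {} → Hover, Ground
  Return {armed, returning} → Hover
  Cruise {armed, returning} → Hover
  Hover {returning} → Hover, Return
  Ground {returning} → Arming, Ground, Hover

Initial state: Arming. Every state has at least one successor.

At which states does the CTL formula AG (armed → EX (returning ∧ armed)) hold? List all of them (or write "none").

none

States satisfying armed → EX (returning ∧ armed): {Land, Hover, Ground}.
States satisfying AG (armed → EX (returning ∧ armed)): ∅.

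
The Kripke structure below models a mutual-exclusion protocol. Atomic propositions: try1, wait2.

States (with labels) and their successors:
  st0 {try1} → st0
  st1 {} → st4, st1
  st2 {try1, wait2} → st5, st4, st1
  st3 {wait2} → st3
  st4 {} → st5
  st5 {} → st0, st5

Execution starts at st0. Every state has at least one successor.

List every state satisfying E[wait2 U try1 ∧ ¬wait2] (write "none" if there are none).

States satisfying wait2: {st2, st3}.
States satisfying try1 ∧ ¬wait2: {st0}.
States satisfying E[wait2 U try1 ∧ ¬wait2]: {st0}.

{st0}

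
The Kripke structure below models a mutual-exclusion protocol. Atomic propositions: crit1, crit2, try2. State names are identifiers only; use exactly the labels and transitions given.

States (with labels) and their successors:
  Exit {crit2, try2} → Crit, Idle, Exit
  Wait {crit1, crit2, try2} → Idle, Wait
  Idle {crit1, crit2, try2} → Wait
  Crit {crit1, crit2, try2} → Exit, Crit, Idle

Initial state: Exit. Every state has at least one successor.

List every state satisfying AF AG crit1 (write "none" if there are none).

{Wait, Idle}

States satisfying AG crit1: {Wait, Idle}.
States satisfying AF AG crit1: {Wait, Idle}.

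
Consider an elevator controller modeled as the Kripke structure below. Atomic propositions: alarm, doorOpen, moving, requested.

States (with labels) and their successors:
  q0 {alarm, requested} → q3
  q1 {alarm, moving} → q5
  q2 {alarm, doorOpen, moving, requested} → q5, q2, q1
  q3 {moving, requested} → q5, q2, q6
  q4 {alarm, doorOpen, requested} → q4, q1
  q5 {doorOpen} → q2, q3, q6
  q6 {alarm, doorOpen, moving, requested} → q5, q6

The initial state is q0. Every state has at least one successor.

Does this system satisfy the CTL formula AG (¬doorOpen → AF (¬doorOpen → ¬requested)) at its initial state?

Yes

States satisfying ¬doorOpen → AF (¬doorOpen → ¬requested): {q0, q1, q2, q3, q4, q5, q6}.
States satisfying AG (¬doorOpen → AF (¬doorOpen → ¬requested)): {q0, q1, q2, q3, q4, q5, q6}.
Every state reachable from q0 satisfies ¬doorOpen → AF (¬doorOpen → ¬requested).
q0 ∈ Sat(AG (¬doorOpen → AF (¬doorOpen → ¬requested))).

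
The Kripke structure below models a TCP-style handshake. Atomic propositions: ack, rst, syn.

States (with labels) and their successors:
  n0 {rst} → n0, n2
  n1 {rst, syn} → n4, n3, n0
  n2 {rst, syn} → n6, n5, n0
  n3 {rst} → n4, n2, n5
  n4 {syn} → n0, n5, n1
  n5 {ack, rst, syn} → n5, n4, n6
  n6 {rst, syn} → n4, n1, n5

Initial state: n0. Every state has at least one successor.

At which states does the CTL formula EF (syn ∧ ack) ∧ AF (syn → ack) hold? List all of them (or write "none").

{n0, n3, n5}

States satisfying syn ∧ ack: {n5}.
States satisfying EF (syn ∧ ack): {n0, n1, n2, n3, n4, n5, n6}.
States satisfying syn → ack: {n0, n3, n5}.
States satisfying AF (syn → ack): {n0, n3, n5}.
States satisfying EF (syn ∧ ack) ∧ AF (syn → ack): {n0, n3, n5}.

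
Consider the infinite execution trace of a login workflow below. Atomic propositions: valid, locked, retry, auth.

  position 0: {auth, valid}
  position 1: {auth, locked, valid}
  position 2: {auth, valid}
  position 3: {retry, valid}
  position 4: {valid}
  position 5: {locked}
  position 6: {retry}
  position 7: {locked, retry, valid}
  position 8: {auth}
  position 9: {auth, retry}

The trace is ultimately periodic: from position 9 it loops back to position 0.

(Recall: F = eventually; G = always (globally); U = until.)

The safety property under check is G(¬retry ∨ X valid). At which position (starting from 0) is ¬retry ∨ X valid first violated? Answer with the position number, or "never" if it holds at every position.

Check ¬retry ∨ X valid at each position in order: 0 ✓, 1 ✓, 2 ✓, 3 ✓, 4 ✓, 5 ✓, 6 ✓.
At position 7 the labels are {locked, retry, valid} and the next position 8 has {auth}, so ¬retry ∨ X valid is false there. This is the first violation.

7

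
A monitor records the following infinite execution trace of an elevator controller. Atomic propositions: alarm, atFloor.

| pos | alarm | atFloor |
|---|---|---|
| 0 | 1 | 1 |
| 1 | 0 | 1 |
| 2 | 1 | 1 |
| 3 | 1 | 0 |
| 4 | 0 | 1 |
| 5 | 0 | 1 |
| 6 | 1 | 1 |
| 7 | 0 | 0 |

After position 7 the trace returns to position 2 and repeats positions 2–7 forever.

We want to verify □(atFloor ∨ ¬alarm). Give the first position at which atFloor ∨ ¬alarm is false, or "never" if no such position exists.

3

Check atFloor ∨ ¬alarm at each position in order: 0 ✓, 1 ✓, 2 ✓.
At position 3 the labels are {alarm}, so atFloor ∨ ¬alarm is false there. This is the first violation.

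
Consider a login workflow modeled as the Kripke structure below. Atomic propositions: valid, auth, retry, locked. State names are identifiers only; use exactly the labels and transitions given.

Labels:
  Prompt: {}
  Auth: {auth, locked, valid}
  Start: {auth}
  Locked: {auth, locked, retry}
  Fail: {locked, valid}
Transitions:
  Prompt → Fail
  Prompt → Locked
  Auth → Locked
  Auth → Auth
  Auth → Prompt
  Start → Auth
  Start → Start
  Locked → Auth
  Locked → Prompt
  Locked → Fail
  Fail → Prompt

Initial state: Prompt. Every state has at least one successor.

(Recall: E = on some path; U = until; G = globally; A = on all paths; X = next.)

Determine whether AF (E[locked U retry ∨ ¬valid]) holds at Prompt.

States satisfying E[locked U retry ∨ ¬valid]: {Prompt, Auth, Start, Locked, Fail}.
States satisfying AF (E[locked U retry ∨ ¬valid]): {Prompt, Auth, Start, Locked, Fail}.
Prompt ∈ Sat(AF (E[locked U retry ∨ ¬valid])).

Satisfied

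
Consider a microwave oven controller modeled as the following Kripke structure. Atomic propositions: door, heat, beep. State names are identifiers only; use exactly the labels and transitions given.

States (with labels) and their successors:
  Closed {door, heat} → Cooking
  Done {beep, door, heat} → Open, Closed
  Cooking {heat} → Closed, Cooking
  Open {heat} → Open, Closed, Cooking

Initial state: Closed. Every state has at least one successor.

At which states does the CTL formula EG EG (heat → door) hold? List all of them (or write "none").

none

States satisfying EG (heat → door): ∅.
States satisfying EG EG (heat → door): ∅.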